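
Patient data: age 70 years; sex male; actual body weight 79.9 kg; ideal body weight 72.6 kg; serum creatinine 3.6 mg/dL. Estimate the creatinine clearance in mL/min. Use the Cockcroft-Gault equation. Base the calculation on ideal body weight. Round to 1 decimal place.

CrCl = (140 − 70) × 72.6 / (72 × 3.6) = 5082.0 / 259.20 ≈ 19.6 mL/min

19.6 mL/min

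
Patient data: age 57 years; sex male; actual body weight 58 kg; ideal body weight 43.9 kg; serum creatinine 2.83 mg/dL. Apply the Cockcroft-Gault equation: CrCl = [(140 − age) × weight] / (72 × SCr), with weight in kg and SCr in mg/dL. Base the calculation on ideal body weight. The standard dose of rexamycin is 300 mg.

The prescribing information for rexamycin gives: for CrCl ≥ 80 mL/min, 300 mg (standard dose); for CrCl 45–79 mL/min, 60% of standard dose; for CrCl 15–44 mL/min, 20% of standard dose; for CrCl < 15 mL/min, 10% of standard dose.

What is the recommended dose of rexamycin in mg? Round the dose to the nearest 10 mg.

60 mg

CrCl = (140 − 57) × 43.9 / (72 × 2.83) = 3643.7 / 203.76 ≈ 17.9 mL/min
CrCl ≈ 18 mL/min → bracket 15–44 mL/min.
20% of 300 mg = 60 mg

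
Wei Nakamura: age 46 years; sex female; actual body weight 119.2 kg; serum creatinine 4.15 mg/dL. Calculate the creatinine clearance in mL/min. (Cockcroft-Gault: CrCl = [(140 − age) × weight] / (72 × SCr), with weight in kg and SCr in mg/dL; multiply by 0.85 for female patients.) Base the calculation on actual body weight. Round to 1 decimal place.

31.9 mL/min

CrCl = (140 − 46) × 119.2 / (72 × 4.15) × 0.85 = 11204.8 / 298.80 × 0.85 ≈ 31.9 mL/min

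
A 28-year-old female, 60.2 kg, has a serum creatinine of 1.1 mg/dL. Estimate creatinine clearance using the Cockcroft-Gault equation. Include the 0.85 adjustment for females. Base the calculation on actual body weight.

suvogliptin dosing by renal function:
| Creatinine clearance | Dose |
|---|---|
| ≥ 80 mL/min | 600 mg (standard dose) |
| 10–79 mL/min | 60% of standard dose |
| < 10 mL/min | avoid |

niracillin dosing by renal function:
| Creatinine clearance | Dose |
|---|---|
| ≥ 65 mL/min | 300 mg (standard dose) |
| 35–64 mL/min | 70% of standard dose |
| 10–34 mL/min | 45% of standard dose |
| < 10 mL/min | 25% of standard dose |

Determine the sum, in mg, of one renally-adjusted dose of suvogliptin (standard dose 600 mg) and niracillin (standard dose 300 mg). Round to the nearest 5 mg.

660 mg

CrCl = (140 − 28) × 60.2 / (72 × 1.1) × 0.85 = 6742.4 / 79.20 × 0.85 ≈ 72.4 mL/min
CrCl ≈ 72 mL/min.
suvogliptin: 10–79 mL/min → 60% of 600 mg = 360 mg.
niracillin: ≥ 65 mL/min → 100% of 300 mg = 300 mg.
Total = 360 + 300 = 660 mg.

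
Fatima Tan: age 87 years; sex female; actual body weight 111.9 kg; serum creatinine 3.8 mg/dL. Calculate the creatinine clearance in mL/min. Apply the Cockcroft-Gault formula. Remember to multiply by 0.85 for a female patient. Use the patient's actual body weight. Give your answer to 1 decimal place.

18.4 mL/min

CrCl = (140 − 87) × 111.9 / (72 × 3.8) × 0.85 = 5930.7 / 273.60 × 0.85 ≈ 18.4 mL/min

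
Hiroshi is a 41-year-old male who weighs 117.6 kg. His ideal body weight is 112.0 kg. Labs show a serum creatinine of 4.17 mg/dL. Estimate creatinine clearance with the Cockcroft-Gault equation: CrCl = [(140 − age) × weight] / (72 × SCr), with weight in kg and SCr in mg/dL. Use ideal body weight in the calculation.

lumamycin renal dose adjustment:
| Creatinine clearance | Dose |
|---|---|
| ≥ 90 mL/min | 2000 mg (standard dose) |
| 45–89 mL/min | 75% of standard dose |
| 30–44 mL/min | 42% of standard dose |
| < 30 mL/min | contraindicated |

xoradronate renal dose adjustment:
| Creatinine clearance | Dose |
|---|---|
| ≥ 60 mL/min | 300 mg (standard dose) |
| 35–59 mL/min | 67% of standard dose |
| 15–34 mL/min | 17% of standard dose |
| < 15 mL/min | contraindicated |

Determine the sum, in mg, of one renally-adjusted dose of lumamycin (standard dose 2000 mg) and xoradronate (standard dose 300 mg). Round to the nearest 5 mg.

1040 mg

CrCl = (140 − 41) × 112 / (72 × 4.17) = 11088.0 / 300.24 ≈ 36.9 mL/min
CrCl ≈ 37 mL/min.
lumamycin: 30–44 mL/min → 42% of 2000 mg = 840 mg.
xoradronate: 35–59 mL/min → 67% of 300 mg = 201 mg.
Total = 840 + 201 = 1041 mg.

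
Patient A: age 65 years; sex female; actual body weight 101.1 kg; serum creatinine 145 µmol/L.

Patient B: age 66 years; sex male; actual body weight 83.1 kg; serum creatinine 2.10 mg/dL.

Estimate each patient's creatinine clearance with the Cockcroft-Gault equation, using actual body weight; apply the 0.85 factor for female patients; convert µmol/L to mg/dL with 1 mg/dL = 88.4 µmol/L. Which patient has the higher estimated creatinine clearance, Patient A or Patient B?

Patient A: SCr = 145 / 88.4 = 1.64 mg/dL
Patient A: CrCl = (140 − 65) × 101.1 / (72 × 1.64) × 0.85 = 7582.5 / 118.08 × 0.85 ≈ 54.6 mL/min
Patient B: CrCl = (140 − 66) × 83.1 / (72 × 2.1) = 6149.4 / 151.20 ≈ 40.7 mL/min
54.6 vs 40.7 mL/min → Patient A is higher.

Patient A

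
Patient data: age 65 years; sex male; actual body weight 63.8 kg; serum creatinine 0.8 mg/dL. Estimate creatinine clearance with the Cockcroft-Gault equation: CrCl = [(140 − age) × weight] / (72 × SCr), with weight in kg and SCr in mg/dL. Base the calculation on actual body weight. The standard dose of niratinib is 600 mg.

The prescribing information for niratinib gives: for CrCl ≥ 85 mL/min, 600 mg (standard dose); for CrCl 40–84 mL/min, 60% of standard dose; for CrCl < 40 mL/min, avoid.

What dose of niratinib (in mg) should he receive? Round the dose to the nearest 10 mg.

CrCl = (140 − 65) × 63.8 / (72 × 0.8) = 4785.0 / 57.60 ≈ 83.1 mL/min
CrCl ≈ 83 mL/min → bracket 40–84 mL/min.
60% of 600 mg = 360 mg

360 mg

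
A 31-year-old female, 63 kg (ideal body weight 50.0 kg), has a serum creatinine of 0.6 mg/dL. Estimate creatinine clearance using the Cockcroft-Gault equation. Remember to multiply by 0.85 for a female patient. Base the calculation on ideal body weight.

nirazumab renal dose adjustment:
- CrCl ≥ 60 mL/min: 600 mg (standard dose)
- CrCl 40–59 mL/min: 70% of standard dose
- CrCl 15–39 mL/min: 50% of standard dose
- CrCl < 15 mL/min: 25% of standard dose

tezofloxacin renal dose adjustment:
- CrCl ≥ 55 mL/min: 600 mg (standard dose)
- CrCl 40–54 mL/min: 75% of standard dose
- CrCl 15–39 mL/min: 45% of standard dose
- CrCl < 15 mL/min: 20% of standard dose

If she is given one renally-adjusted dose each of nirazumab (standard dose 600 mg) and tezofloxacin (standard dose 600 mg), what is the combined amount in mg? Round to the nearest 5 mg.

1200 mg

CrCl = (140 − 31) × 50 / (72 × 0.6) × 0.85 = 5450.0 / 43.20 × 0.85 ≈ 107.2 mL/min
CrCl ≈ 107 mL/min.
nirazumab: ≥ 60 mL/min → 100% of 600 mg = 600 mg.
tezofloxacin: ≥ 55 mL/min → 100% of 600 mg = 600 mg.
Total = 600 + 600 = 1200 mg.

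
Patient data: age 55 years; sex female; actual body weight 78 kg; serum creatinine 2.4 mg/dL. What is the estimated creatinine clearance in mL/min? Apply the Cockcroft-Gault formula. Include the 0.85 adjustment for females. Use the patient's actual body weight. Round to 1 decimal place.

CrCl = (140 − 55) × 78 / (72 × 2.4) × 0.85 = 6630.0 / 172.80 × 0.85 ≈ 32.6 mL/min

32.6 mL/min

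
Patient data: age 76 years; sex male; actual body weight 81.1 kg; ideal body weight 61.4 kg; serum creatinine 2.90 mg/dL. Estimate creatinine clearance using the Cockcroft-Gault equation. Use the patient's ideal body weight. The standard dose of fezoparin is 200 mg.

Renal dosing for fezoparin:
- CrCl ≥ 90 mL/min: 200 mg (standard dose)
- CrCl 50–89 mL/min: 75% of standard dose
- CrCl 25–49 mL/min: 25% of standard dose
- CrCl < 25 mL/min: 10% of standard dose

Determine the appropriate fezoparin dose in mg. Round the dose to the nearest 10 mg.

CrCl = (140 − 76) × 61.4 / (72 × 2.9) = 3929.6 / 208.80 ≈ 18.8 mL/min
CrCl ≈ 19 mL/min → bracket < 25 mL/min.
10% of 200 mg = 20 mg

20 mg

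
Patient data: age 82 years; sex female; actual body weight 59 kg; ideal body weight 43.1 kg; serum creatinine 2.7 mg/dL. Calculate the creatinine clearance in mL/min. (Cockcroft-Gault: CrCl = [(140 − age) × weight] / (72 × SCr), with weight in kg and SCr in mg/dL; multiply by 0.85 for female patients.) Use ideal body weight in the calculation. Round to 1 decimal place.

CrCl = (140 − 82) × 43.1 / (72 × 2.7) × 0.85 = 2499.8 / 194.40 × 0.85 ≈ 10.9 mL/min

10.9 mL/min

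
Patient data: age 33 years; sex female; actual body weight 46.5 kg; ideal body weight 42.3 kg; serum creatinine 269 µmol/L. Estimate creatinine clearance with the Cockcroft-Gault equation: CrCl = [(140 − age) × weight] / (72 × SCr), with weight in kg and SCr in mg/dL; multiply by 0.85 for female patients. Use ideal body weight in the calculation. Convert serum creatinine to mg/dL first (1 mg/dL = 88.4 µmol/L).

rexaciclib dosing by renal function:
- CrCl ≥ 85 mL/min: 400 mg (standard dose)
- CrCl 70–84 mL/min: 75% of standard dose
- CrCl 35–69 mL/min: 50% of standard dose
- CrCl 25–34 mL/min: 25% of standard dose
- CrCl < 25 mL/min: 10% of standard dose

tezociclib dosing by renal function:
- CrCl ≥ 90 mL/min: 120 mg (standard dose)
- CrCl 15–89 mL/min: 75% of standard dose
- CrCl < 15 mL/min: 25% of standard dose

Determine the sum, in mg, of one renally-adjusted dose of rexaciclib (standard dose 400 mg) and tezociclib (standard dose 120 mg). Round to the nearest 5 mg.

SCr = 269 / 88.4 = 3.043 mg/dL
CrCl = (140 − 33) × 42.3 / (72 × 3.043) × 0.85 = 4526.1 / 219.10 × 0.85 ≈ 17.6 mL/min
CrCl ≈ 18 mL/min.
rexaciclib: < 25 mL/min → 10% of 400 mg = 40 mg.
tezociclib: 15–89 mL/min → 75% of 120 mg = 90 mg.
Total = 40 + 90 = 130 mg.

130 mg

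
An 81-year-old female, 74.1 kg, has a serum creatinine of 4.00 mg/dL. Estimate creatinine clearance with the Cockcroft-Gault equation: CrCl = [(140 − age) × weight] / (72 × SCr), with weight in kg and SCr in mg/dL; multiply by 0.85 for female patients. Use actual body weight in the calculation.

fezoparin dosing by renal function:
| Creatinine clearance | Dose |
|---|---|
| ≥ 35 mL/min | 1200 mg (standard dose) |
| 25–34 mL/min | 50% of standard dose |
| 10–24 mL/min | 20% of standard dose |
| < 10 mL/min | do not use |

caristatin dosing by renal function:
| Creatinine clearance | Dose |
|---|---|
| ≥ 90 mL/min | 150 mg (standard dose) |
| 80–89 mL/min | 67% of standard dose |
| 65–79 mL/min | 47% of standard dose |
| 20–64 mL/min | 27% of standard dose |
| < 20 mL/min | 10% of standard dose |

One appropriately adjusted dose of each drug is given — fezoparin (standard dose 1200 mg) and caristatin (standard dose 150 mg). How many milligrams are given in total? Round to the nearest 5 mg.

CrCl = (140 − 81) × 74.1 / (72 × 4) × 0.85 = 4371.9 / 288.00 × 0.85 ≈ 12.9 mL/min
CrCl ≈ 13 mL/min.
fezoparin: 10–24 mL/min → 20% of 1200 mg = 240 mg.
caristatin: < 20 mL/min → 10% of 150 mg = 15 mg.
Total = 240 + 15 = 255 mg.

255 mg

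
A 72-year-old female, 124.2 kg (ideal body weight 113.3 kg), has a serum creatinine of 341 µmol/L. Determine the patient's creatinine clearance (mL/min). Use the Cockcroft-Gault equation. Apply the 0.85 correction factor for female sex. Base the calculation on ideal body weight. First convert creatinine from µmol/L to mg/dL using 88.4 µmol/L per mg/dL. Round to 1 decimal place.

23.6 mL/min

SCr = 341 / 88.4 = 3.857 mg/dL
CrCl = (140 − 72) × 113.3 / (72 × 3.857) × 0.85 = 7704.4 / 277.70 × 0.85 ≈ 23.6 mL/min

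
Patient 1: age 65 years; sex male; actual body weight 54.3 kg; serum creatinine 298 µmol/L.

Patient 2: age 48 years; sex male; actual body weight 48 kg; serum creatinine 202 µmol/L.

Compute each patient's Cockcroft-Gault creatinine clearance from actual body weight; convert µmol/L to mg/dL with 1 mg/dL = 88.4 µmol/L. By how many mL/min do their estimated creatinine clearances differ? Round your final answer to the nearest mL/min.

Patient 1: SCr = 298 / 88.4 = 3.371 mg/dL
Patient 1: CrCl = (140 − 65) × 54.3 / (72 × 3.371) = 4072.5 / 242.71 ≈ 16.8 mL/min
Patient 2: SCr = 202 / 88.4 = 2.285 mg/dL
Patient 2: CrCl = (140 − 48) × 48 / (72 × 2.285) = 4416.0 / 164.52 ≈ 26.8 mL/min
|16.8 − 26.8| = 10.0 mL/min

10 mL/min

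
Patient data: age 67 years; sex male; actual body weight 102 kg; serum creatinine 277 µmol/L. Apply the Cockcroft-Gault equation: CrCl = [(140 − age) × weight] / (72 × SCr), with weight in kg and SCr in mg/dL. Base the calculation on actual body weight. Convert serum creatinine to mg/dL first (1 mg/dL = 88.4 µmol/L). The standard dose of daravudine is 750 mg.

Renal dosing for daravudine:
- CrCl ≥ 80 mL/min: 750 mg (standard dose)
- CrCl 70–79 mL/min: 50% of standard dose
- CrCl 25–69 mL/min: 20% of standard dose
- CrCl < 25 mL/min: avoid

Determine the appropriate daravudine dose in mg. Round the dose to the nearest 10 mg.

SCr = 277 / 88.4 = 3.133 mg/dL
CrCl = (140 − 67) × 102 / (72 × 3.133) = 7446.0 / 225.58 ≈ 33.0 mL/min
CrCl ≈ 33 mL/min → bracket 25–69 mL/min.
20% of 750 mg = 150 mg

150 mg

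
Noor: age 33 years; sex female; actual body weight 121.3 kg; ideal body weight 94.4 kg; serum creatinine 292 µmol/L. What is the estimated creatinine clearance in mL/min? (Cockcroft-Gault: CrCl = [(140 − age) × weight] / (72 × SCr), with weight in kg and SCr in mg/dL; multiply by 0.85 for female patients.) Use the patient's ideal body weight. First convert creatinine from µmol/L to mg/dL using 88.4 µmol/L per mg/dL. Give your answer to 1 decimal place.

SCr = 292 / 88.4 = 3.303 mg/dL
CrCl = (140 − 33) × 94.4 / (72 × 3.303) × 0.85 = 10100.8 / 237.82 × 0.85 ≈ 36.1 mL/min

36.1 mL/min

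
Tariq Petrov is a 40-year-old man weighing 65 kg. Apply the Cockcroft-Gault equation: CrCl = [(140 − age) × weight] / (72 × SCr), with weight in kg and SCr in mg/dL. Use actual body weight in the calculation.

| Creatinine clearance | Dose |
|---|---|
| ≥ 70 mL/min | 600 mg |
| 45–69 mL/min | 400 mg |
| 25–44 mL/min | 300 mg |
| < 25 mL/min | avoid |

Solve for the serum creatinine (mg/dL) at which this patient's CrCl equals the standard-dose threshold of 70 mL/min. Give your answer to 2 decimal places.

Standard dose requires CrCl ≥ 70 mL/min.
Set (140 − 40) × 65 / (72 × SCr) = 70
SCr = (140 − 40) × 65 / (72 × 70) = 1.290 mg/dL

1.29 mg/dL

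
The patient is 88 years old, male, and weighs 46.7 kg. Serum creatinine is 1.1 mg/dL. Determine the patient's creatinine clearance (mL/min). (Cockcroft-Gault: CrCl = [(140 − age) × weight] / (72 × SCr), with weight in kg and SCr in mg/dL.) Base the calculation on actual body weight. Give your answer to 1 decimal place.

CrCl = (140 − 88) × 46.7 / (72 × 1.1) = 2428.4 / 79.20 ≈ 30.7 mL/min

30.7 mL/min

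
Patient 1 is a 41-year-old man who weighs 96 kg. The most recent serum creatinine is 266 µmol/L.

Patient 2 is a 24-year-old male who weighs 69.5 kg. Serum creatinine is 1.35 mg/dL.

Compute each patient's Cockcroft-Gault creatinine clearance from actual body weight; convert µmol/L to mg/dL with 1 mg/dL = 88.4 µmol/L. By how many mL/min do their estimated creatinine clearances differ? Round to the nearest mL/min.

Patient 1: SCr = 266 / 88.4 = 3.009 mg/dL
Patient 1: CrCl = (140 − 41) × 96 / (72 × 3.009) = 9504.0 / 216.65 ≈ 43.9 mL/min
Patient 2: CrCl = (140 − 24) × 69.5 / (72 × 1.35) = 8062.0 / 97.20 ≈ 82.9 mL/min
|43.9 − 82.9| = 39.0 mL/min

39 mL/min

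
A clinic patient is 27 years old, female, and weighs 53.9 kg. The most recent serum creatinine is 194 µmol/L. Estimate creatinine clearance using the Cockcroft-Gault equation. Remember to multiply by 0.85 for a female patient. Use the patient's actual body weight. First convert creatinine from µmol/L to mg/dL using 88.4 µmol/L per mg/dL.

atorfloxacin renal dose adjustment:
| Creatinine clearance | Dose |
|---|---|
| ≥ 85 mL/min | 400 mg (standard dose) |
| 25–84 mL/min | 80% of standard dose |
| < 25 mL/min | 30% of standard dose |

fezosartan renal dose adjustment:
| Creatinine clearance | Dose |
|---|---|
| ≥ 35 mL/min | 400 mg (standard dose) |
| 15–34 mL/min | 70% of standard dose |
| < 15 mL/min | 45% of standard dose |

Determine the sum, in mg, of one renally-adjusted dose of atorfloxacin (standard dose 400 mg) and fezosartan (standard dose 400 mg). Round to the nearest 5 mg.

600 mg

SCr = 194 / 88.4 = 2.195 mg/dL
CrCl = (140 − 27) × 53.9 / (72 × 2.195) × 0.85 = 6090.7 / 158.04 × 0.85 ≈ 32.8 mL/min
CrCl ≈ 33 mL/min.
atorfloxacin: 25–84 mL/min → 80% of 400 mg = 320 mg.
fezosartan: 15–34 mL/min → 70% of 400 mg = 280 mg.
Total = 320 + 280 = 600 mg.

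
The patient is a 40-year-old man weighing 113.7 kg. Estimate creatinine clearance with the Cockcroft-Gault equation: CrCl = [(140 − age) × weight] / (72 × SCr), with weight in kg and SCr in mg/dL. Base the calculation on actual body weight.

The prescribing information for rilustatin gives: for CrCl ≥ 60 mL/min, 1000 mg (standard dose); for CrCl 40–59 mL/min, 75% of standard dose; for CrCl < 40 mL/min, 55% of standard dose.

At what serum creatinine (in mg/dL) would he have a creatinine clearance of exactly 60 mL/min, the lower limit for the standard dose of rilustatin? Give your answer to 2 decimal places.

Standard dose requires CrCl ≥ 60 mL/min.
Set (140 − 40) × 113.7 / (72 × SCr) = 60
SCr = (140 − 40) × 113.7 / (72 × 60) = 2.632 mg/dL

2.63 mg/dL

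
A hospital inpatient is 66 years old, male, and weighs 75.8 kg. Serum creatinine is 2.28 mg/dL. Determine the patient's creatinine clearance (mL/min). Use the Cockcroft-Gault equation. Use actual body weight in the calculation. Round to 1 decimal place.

34.2 mL/min

CrCl = (140 − 66) × 75.8 / (72 × 2.28) = 5609.2 / 164.16 ≈ 34.2 mL/min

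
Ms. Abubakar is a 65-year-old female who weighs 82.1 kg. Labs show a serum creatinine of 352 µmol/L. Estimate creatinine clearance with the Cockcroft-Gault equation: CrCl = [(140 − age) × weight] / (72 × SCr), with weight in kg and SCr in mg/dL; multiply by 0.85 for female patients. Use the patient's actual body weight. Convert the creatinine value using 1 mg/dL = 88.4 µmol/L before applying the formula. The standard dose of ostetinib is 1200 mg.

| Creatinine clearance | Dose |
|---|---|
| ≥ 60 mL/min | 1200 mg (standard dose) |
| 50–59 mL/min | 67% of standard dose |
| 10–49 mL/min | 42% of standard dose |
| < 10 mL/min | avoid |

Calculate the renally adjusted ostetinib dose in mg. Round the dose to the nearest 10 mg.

SCr = 352 / 88.4 = 3.982 mg/dL
CrCl = (140 − 65) × 82.1 / (72 × 3.982) × 0.85 = 6157.5 / 286.70 × 0.85 ≈ 18.3 mL/min
CrCl ≈ 18 mL/min → bracket 10–49 mL/min.
42% of 1200 mg = 504 mg → 500 mg

500 mg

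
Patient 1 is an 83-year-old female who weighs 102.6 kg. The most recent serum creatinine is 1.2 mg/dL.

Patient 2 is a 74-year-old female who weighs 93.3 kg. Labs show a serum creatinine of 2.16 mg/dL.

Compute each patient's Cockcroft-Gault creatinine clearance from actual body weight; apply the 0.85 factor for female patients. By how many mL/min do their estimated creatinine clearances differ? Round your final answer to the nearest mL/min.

24 mL/min

Patient 1: CrCl = (140 − 83) × 102.6 / (72 × 1.2) × 0.85 = 5848.2 / 86.40 × 0.85 ≈ 57.5 mL/min
Patient 2: CrCl = (140 − 74) × 93.3 / (72 × 2.16) × 0.85 = 6157.8 / 155.52 × 0.85 ≈ 33.7 mL/min
|57.5 − 33.7| = 23.8 mL/min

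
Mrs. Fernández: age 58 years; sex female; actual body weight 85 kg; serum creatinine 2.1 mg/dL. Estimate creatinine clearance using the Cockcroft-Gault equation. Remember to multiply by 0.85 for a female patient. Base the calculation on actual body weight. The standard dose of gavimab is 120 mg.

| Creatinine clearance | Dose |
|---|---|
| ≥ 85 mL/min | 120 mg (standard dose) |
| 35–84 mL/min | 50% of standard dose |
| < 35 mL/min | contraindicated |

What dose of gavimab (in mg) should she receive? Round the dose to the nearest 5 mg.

60 mg

CrCl = (140 − 58) × 85 / (72 × 2.1) × 0.85 = 6970.0 / 151.20 × 0.85 ≈ 39.2 mL/min
CrCl ≈ 39 mL/min → bracket 35–84 mL/min.
50% of 120 mg = 60 mg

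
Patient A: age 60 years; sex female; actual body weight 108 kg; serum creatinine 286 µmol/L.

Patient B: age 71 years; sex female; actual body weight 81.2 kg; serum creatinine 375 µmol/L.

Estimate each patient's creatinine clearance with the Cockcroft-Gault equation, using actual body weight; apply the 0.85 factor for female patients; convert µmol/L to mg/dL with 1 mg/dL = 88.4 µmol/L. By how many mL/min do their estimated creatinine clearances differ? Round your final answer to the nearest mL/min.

16 mL/min

Patient A: SCr = 286 / 88.4 = 3.235 mg/dL
Patient A: CrCl = (140 − 60) × 108 / (72 × 3.235) × 0.85 = 8640.0 / 232.92 × 0.85 ≈ 31.5 mL/min
Patient B: SCr = 375 / 88.4 = 4.242 mg/dL
Patient B: CrCl = (140 − 71) × 81.2 / (72 × 4.242) × 0.85 = 5602.8 / 305.42 × 0.85 ≈ 15.6 mL/min
|31.5 − 15.6| = 15.9 mL/min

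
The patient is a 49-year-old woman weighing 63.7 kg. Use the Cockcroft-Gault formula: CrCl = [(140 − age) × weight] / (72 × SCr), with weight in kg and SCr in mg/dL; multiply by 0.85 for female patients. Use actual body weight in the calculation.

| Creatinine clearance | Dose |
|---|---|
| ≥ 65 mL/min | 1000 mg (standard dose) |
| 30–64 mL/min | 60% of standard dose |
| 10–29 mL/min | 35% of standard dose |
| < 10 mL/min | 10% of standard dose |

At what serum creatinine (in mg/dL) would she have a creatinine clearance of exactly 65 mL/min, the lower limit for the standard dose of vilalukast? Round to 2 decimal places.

Standard dose requires CrCl ≥ 65 mL/min.
Set (140 − 49) × 63.7 × 0.85 / (72 × SCr) = 65
SCr = (140 − 49) × 63.7 × 0.85 / (72 × 65) = 1.053 mg/dL

1.05 mg/dL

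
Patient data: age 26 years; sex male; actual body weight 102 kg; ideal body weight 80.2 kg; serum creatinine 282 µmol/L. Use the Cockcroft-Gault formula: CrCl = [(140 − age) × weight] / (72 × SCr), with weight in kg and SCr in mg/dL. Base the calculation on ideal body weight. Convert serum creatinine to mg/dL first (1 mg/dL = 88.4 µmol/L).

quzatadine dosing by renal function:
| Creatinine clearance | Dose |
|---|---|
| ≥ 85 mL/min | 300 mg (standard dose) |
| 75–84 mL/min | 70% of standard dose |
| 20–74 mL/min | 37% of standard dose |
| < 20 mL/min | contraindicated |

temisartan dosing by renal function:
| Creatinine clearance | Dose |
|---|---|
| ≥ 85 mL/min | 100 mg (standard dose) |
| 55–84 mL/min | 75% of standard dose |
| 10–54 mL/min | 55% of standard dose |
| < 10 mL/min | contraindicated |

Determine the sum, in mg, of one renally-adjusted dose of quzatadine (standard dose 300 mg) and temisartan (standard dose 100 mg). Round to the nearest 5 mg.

SCr = 282 / 88.4 = 3.19 mg/dL
CrCl = (140 − 26) × 80.2 / (72 × 3.19) = 9142.8 / 229.68 ≈ 39.8 mL/min
CrCl ≈ 40 mL/min.
quzatadine: 20–74 mL/min → 37% of 300 mg = 111 mg.
temisartan: 10–54 mL/min → 55% of 100 mg = 55 mg.
Total = 111 + 55 = 166 mg.

165 mg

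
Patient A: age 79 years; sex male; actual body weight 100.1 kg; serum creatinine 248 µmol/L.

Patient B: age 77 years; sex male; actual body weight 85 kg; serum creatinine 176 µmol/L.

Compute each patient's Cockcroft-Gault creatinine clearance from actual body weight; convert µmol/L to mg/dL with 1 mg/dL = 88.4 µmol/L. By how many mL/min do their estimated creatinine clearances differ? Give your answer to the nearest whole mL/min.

Patient A: SCr = 248 / 88.4 = 2.805 mg/dL
Patient A: CrCl = (140 − 79) × 100.1 / (72 × 2.805) = 6106.1 / 201.96 ≈ 30.2 mL/min
Patient B: SCr = 176 / 88.4 = 1.991 mg/dL
Patient B: CrCl = (140 − 77) × 85 / (72 × 1.991) = 5355.0 / 143.35 ≈ 37.4 mL/min
|30.2 − 37.4| = 7.2 mL/min

7 mL/min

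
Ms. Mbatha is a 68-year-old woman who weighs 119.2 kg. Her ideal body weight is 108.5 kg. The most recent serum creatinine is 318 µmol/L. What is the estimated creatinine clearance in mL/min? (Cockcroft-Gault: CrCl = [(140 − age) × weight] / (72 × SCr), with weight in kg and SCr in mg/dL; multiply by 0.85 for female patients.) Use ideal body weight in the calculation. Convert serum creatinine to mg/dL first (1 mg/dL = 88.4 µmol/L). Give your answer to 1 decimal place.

SCr = 318 / 88.4 = 3.597 mg/dL
CrCl = (140 − 68) × 108.5 / (72 × 3.597) × 0.85 = 7812.0 / 258.98 × 0.85 ≈ 25.6 mL/min

25.6 mL/min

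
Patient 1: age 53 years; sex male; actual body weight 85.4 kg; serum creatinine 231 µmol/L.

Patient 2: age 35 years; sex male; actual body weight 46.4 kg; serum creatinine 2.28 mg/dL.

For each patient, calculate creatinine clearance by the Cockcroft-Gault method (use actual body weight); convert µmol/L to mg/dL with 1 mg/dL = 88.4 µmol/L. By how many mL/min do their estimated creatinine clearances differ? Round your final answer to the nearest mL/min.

10 mL/min

Patient 1: SCr = 231 / 88.4 = 2.613 mg/dL
Patient 1: CrCl = (140 − 53) × 85.4 / (72 × 2.613) = 7429.8 / 188.14 ≈ 39.5 mL/min
Patient 2: CrCl = (140 − 35) × 46.4 / (72 × 2.28) = 4872.0 / 164.16 ≈ 29.7 mL/min
|39.5 − 29.7| = 9.8 mL/min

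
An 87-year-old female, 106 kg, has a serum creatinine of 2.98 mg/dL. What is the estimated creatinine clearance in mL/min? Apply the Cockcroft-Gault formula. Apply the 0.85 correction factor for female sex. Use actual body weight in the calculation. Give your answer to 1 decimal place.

CrCl = (140 − 87) × 106 / (72 × 2.98) × 0.85 = 5618.0 / 214.56 × 0.85 ≈ 22.3 mL/min

22.3 mL/min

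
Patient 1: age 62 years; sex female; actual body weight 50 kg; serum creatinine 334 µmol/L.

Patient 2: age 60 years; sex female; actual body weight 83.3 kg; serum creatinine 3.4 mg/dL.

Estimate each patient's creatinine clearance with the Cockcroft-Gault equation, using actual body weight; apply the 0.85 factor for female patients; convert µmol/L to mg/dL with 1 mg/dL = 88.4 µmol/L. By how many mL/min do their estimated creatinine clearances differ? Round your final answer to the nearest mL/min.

Patient 1: SCr = 334 / 88.4 = 3.778 mg/dL
Patient 1: CrCl = (140 − 62) × 50 / (72 × 3.778) × 0.85 = 3900.0 / 272.02 × 0.85 ≈ 12.2 mL/min
Patient 2: CrCl = (140 − 60) × 83.3 / (72 × 3.4) × 0.85 = 6664.0 / 244.80 × 0.85 ≈ 23.1 mL/min
|12.2 − 23.1| = 10.9 mL/min

11 mL/min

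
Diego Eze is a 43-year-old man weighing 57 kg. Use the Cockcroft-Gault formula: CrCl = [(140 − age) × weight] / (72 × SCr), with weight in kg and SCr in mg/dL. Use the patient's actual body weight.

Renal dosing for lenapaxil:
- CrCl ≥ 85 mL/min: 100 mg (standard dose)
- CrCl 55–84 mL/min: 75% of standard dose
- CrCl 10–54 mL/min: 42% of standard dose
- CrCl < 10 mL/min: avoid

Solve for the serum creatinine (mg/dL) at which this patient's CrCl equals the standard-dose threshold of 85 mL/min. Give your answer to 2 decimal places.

0.90 mg/dL

Standard dose requires CrCl ≥ 85 mL/min.
Set (140 − 43) × 57 / (72 × SCr) = 85
SCr = (140 − 43) × 57 / (72 × 85) = 0.903 mg/dL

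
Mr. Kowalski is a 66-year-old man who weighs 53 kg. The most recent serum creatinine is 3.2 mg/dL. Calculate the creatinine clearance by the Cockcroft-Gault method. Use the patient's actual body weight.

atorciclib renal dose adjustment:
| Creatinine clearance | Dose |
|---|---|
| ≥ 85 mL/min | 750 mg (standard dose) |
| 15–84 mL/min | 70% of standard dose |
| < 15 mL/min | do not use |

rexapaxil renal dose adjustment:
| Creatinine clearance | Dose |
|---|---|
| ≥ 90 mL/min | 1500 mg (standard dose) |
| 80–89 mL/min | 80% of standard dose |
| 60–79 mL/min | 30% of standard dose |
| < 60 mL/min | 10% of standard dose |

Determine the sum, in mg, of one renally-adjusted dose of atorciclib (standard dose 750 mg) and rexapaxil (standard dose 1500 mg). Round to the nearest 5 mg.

CrCl = (140 − 66) × 53 / (72 × 3.2) = 3922.0 / 230.40 ≈ 17.0 mL/min
CrCl ≈ 17 mL/min.
atorciclib: 15–84 mL/min → 70% of 750 mg = 525 mg.
rexapaxil: < 60 mL/min → 10% of 1500 mg = 150 mg.
Total = 525 + 150 = 675 mg.

675 mg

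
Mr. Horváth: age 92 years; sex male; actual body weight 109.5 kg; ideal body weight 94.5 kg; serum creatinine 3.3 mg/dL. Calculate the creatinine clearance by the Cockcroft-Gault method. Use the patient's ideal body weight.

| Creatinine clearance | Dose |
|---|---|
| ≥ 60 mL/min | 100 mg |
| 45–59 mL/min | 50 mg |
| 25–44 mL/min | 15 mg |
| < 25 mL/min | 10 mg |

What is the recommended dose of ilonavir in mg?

CrCl = (140 − 92) × 94.5 / (72 × 3.3) = 4536.0 / 237.60 ≈ 19.1 mL/min
CrCl ≈ 19 mL/min → bracket < 25 mL/min.
Dose for this bracket: 10 mg.

10 mg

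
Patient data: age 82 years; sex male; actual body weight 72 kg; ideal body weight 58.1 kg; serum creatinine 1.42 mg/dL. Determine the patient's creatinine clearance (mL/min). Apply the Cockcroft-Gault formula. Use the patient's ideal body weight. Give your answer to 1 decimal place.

33.0 mL/min

CrCl = (140 − 82) × 58.1 / (72 × 1.42) = 3369.8 / 102.24 ≈ 33.0 mL/min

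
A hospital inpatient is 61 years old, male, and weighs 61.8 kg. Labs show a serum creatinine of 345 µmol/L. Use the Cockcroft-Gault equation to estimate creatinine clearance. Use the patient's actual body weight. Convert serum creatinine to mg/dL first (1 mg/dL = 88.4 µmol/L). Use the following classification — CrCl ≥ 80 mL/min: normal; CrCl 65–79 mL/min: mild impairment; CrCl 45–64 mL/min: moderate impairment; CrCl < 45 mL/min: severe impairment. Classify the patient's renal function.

severe impairment

SCr = 345 / 88.4 = 3.903 mg/dL
CrCl = (140 − 61) × 61.8 / (72 × 3.903) = 4882.2 / 281.02 ≈ 17.4 mL/min
17 mL/min falls in the 'severe impairment' range.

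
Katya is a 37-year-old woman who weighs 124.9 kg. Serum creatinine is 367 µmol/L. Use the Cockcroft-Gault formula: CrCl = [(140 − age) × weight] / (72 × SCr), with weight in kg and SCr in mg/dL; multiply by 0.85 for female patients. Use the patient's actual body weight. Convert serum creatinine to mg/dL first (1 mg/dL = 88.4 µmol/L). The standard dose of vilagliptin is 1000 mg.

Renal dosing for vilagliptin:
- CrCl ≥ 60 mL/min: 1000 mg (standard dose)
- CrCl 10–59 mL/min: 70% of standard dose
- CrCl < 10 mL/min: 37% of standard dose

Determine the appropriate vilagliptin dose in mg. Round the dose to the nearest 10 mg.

SCr = 367 / 88.4 = 4.152 mg/dL
CrCl = (140 − 37) × 124.9 / (72 × 4.152) × 0.85 = 12864.7 / 298.94 × 0.85 ≈ 36.6 mL/min
CrCl ≈ 37 mL/min → bracket 10–59 mL/min.
70% of 1000 mg = 700 mg

700 mg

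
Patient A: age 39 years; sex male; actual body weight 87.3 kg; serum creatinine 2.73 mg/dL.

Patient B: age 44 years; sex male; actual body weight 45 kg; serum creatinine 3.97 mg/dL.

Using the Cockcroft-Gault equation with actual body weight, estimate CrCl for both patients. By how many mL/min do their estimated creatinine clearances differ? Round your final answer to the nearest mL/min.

Patient A: CrCl = (140 − 39) × 87.3 / (72 × 2.73) = 8817.3 / 196.56 ≈ 44.9 mL/min
Patient B: CrCl = (140 − 44) × 45 / (72 × 3.97) = 4320.0 / 285.84 ≈ 15.1 mL/min
|44.9 − 15.1| = 29.8 mL/min

30 mL/min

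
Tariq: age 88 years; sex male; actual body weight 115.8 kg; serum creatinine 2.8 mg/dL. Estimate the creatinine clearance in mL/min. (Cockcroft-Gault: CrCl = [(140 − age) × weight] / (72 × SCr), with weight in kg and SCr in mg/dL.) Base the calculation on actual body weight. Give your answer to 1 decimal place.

29.9 mL/min

CrCl = (140 − 88) × 115.8 / (72 × 2.8) = 6021.6 / 201.60 ≈ 29.9 mL/min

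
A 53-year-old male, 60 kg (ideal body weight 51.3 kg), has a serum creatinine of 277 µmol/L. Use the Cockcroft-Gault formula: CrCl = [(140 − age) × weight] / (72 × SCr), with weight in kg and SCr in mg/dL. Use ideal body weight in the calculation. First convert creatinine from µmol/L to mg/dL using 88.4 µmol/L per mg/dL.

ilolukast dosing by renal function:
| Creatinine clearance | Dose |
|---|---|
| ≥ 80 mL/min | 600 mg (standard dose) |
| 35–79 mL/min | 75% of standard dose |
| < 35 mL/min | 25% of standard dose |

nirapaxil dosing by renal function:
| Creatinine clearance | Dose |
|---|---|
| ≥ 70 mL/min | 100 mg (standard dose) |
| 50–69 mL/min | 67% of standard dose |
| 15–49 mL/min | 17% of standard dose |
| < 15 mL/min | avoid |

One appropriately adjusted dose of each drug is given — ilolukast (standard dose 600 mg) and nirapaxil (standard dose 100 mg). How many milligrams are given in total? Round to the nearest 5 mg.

165 mg

SCr = 277 / 88.4 = 3.133 mg/dL
CrCl = (140 − 53) × 51.3 / (72 × 3.133) = 4463.1 / 225.58 ≈ 19.8 mL/min
CrCl ≈ 20 mL/min.
ilolukast: < 35 mL/min → 25% of 600 mg = 150 mg.
nirapaxil: 15–49 mL/min → 17% of 100 mg = 17 mg.
Total = 150 + 17 = 167 mg.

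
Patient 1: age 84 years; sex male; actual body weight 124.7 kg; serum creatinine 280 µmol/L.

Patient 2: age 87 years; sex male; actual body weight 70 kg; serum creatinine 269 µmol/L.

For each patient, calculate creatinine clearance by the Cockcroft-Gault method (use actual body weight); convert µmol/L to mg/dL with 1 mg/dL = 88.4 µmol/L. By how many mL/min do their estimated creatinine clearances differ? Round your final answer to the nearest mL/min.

Patient 1: SCr = 280 / 88.4 = 3.167 mg/dL
Patient 1: CrCl = (140 − 84) × 124.7 / (72 × 3.167) = 6983.2 / 228.02 ≈ 30.6 mL/min
Patient 2: SCr = 269 / 88.4 = 3.043 mg/dL
Patient 2: CrCl = (140 − 87) × 70 / (72 × 3.043) = 3710.0 / 219.10 ≈ 16.9 mL/min
|30.6 − 16.9| = 13.7 mL/min

14 mL/min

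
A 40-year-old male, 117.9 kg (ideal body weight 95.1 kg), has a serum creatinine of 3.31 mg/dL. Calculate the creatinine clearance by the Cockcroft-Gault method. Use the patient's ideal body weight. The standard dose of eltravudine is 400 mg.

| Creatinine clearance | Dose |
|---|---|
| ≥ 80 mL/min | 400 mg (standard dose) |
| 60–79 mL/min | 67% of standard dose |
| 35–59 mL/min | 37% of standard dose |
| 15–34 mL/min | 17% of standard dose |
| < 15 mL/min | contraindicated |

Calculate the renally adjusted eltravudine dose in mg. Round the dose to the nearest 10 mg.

CrCl = (140 − 40) × 95.1 / (72 × 3.31) = 9510.0 / 238.32 ≈ 39.9 mL/min
CrCl ≈ 40 mL/min → bracket 35–59 mL/min.
37% of 400 mg = 148 mg → 150 mg

150 mg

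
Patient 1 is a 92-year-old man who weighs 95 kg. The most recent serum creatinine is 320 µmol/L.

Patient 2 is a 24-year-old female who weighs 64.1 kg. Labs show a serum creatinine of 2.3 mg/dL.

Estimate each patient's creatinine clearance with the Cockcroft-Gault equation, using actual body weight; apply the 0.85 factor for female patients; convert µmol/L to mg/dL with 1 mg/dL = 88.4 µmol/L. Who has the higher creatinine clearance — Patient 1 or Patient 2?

Patient 2

Patient 1: SCr = 320 / 88.4 = 3.62 mg/dL
Patient 1: CrCl = (140 − 92) × 95 / (72 × 3.62) = 4560.0 / 260.64 ≈ 17.5 mL/min
Patient 2: CrCl = (140 − 24) × 64.1 / (72 × 2.3) × 0.85 = 7435.6 / 165.60 × 0.85 ≈ 38.2 mL/min
17.5 vs 38.2 mL/min → Patient 2 is higher.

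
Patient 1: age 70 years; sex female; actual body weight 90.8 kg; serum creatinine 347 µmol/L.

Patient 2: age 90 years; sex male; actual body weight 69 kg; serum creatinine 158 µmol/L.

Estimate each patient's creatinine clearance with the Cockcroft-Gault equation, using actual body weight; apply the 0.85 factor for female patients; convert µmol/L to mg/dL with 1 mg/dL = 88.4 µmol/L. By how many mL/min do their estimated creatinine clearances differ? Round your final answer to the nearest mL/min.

8 mL/min

Patient 1: SCr = 347 / 88.4 = 3.925 mg/dL
Patient 1: CrCl = (140 − 70) × 90.8 / (72 × 3.925) × 0.85 = 6356.0 / 282.60 × 0.85 ≈ 19.1 mL/min
Patient 2: SCr = 158 / 88.4 = 1.787 mg/dL
Patient 2: CrCl = (140 − 90) × 69 / (72 × 1.787) = 3450.0 / 128.66 ≈ 26.8 mL/min
|19.1 − 26.8| = 7.7 mL/min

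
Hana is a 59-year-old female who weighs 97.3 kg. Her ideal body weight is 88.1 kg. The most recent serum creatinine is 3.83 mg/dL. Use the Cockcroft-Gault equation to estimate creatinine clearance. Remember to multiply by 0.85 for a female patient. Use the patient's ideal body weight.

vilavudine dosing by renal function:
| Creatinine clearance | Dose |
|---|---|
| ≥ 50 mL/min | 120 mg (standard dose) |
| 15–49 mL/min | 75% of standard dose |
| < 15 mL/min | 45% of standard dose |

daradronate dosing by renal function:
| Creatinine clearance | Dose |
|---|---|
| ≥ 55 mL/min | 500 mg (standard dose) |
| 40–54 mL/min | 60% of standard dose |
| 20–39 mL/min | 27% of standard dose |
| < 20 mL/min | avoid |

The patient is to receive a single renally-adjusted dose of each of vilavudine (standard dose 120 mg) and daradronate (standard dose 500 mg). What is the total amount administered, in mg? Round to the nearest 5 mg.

CrCl = (140 − 59) × 88.1 / (72 × 3.83) × 0.85 = 7136.1 / 275.76 × 0.85 ≈ 22.0 mL/min
CrCl ≈ 22 mL/min.
vilavudine: 15–49 mL/min → 75% of 120 mg = 90 mg.
daradronate: 20–39 mL/min → 27% of 500 mg = 135 mg.
Total = 90 + 135 = 225 mg.

225 mg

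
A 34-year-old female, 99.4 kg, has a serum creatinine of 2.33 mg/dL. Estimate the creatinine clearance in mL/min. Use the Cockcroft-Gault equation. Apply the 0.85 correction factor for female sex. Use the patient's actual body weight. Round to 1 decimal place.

53.4 mL/min

CrCl = (140 − 34) × 99.4 / (72 × 2.33) × 0.85 = 10536.4 / 167.76 × 0.85 ≈ 53.4 mL/min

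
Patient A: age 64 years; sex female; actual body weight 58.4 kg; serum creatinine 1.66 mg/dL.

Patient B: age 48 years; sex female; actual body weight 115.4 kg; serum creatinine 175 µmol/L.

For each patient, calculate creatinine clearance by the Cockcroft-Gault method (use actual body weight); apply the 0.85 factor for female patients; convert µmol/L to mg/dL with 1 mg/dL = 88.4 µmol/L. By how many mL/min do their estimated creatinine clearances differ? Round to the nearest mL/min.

32 mL/min

Patient A: CrCl = (140 − 64) × 58.4 / (72 × 1.66) × 0.85 = 4438.4 / 119.52 × 0.85 ≈ 31.6 mL/min
Patient B: SCr = 175 / 88.4 = 1.98 mg/dL
Patient B: CrCl = (140 − 48) × 115.4 / (72 × 1.98) × 0.85 = 10616.8 / 142.56 × 0.85 ≈ 63.3 mL/min
|31.6 − 63.3| = 31.7 mL/min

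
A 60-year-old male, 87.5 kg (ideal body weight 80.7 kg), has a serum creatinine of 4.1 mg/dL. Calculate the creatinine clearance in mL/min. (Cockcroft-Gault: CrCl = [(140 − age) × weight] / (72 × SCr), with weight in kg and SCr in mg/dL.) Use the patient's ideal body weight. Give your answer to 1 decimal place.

21.9 mL/min

CrCl = (140 − 60) × 80.7 / (72 × 4.1) = 6456.0 / 295.20 ≈ 21.9 mL/min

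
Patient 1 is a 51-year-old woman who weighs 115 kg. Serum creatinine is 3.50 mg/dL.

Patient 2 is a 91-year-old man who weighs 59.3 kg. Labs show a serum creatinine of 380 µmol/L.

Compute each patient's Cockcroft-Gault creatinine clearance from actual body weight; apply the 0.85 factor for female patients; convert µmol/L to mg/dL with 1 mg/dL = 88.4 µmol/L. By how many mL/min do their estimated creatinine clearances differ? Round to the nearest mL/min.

25 mL/min

Patient 1: CrCl = (140 − 51) × 115 / (72 × 3.5) × 0.85 = 10235.0 / 252.00 × 0.85 ≈ 34.5 mL/min
Patient 2: SCr = 380 / 88.4 = 4.299 mg/dL
Patient 2: CrCl = (140 − 91) × 59.3 / (72 × 4.299) = 2905.7 / 309.53 ≈ 9.4 mL/min
|34.5 − 9.4| = 25.1 mL/min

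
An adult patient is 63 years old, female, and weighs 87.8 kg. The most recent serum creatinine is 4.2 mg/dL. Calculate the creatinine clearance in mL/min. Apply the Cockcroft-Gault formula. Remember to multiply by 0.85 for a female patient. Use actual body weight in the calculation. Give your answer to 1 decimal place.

19.0 mL/min

CrCl = (140 − 63) × 87.8 / (72 × 4.2) × 0.85 = 6760.6 / 302.40 × 0.85 ≈ 19.0 mL/min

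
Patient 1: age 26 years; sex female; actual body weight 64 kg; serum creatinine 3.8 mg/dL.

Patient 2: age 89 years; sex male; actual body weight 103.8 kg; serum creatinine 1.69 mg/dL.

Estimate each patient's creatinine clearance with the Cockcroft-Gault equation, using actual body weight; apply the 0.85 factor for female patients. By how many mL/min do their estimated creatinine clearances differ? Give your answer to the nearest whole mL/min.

Patient 1: CrCl = (140 − 26) × 64 / (72 × 3.8) × 0.85 = 7296.0 / 273.60 × 0.85 ≈ 22.7 mL/min
Patient 2: CrCl = (140 − 89) × 103.8 / (72 × 1.69) = 5293.8 / 121.68 ≈ 43.5 mL/min
|22.7 − 43.5| = 20.8 mL/min

21 mL/min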